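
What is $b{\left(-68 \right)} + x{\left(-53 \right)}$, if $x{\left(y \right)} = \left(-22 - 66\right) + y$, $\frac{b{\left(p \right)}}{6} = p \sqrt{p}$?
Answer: $-141 - 816 i \sqrt{17} \approx -141.0 - 3364.5 i$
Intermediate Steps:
$b{\left(p \right)} = 6 p^{\frac{3}{2}}$ ($b{\left(p \right)} = 6 p \sqrt{p} = 6 p^{\frac{3}{2}}$)
$x{\left(y \right)} = -88 + y$
$b{\left(-68 \right)} + x{\left(-53 \right)} = 6 \left(-68\right)^{\frac{3}{2}} - 141 = 6 \left(- 136 i \sqrt{17}\right) - 141 = - 816 i \sqrt{17} - 141 = -141 - 816 i \sqrt{17}$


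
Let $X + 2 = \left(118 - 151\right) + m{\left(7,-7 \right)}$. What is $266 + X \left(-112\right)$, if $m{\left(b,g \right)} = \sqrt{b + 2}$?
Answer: $3850$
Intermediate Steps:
$m{\left(b,g \right)} = \sqrt{2 + b}$
$X = -32$ ($X = -2 + \left(\left(118 - 151\right) + \sqrt{2 + 7}\right) = -2 - \left(33 - \sqrt{9}\right) = -2 + \left(-33 + 3\right) = -2 - 30 = -32$)
$266 + X \left(-112\right) = 266 - -3584 = 266 + 3584 = 3850$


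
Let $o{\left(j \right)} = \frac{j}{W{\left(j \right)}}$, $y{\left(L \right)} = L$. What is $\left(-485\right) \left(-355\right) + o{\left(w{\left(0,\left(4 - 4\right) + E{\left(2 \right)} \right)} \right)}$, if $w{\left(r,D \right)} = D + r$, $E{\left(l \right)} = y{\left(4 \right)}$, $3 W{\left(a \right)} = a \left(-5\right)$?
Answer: $\frac{860872}{5} \approx 1.7217 \cdot 10^{5}$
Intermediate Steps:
$W{\left(a \right)} = - \frac{5 a}{3}$ ($W{\left(a \right)} = \frac{a \left(-5\right)}{3} = \frac{\left(-5\right) a}{3} = - \frac{5 a}{3}$)
$E{\left(l \right)} = 4$
$o{\left(j \right)} = - \frac{3}{5}$ ($o{\left(j \right)} = \frac{j}{\left(- \frac{5}{3}\right) j} = j \left(- \frac{3}{5 j}\right) = - \frac{3}{5}$)
$\left(-485\right) \left(-355\right) + o{\left(w{\left(0,\left(4 - 4\right) + E{\left(2 \right)} \right)} \right)} = \left(-485\right) \left(-355\right) - \frac{3}{5} = 172175 - \frac{3}{5} = \frac{860872}{5}$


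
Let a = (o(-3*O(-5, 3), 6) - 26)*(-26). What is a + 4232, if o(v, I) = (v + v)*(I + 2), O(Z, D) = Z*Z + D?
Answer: 39852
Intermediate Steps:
O(Z, D) = D + Z² (O(Z, D) = Z² + D = D + Z²)
o(v, I) = 2*v*(2 + I) (o(v, I) = (2*v)*(2 + I) = 2*v*(2 + I))
a = 35620 (a = (2*(-3*(3 + (-5)²))*(2 + 6) - 26)*(-26) = (2*(-3*(3 + 25))*8 - 26)*(-26) = (2*(-3*28)*8 - 26)*(-26) = (2*(-84)*8 - 26)*(-26) = (-1344 - 26)*(-26) = -1370*(-26) = 35620)
a + 4232 = 35620 + 4232 = 39852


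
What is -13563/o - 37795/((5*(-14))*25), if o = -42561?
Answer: 36273961/1655150 ≈ 21.916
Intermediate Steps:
-13563/o - 37795/((5*(-14))*25) = -13563/(-42561) - 37795/((5*(-14))*25) = -13563*(-1/42561) - 37795/((-70*25)) = 1507/4729 - 37795/(-1750) = 1507/4729 - 37795*(-1/1750) = 1507/4729 + 7559/350 = 36273961/1655150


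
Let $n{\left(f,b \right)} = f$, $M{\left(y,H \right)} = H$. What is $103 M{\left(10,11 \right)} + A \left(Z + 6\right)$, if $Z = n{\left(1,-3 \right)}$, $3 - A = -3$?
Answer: $1175$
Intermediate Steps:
$A = 6$ ($A = 3 - -3 = 3 + 3 = 6$)
$Z = 1$
$103 M{\left(10,11 \right)} + A \left(Z + 6\right) = 103 \cdot 11 + 6 \left(1 + 6\right) = 1133 + 6 \cdot 7 = 1133 + 42 = 1175$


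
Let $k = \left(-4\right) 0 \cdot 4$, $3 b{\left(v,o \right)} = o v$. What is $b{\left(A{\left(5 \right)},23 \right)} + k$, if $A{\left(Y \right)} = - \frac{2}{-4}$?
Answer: $\frac{23}{6} \approx 3.8333$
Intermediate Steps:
$A{\left(Y \right)} = \frac{1}{2}$ ($A{\left(Y \right)} = \left(-2\right) \left(- \frac{1}{4}\right) = \frac{1}{2}$)
$b{\left(v,o \right)} = \frac{o v}{3}$
$k = 0$ ($k = 0 \cdot 4 = 0$)
$b{\left(A{\left(5 \right)},23 \right)} + k = \frac{1}{3} \cdot 23 \cdot \frac{1}{2} + 0 = \frac{23}{6} + 0 = \frac{23}{6}$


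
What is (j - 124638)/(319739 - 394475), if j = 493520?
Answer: -184441/37368 ≈ -4.9358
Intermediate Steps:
(j - 124638)/(319739 - 394475) = (493520 - 124638)/(319739 - 394475) = 368882/(-74736) = 368882*(-1/74736) = -184441/37368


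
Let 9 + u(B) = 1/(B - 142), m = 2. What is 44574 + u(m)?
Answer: 6239099/140 ≈ 44565.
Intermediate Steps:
u(B) = -9 + 1/(-142 + B) (u(B) = -9 + 1/(B - 142) = -9 + 1/(-142 + B))
44574 + u(m) = 44574 + (1279 - 9*2)/(-142 + 2) = 44574 + (1279 - 18)/(-140) = 44574 - 1/140*1261 = 44574 - 1261/140 = 6239099/140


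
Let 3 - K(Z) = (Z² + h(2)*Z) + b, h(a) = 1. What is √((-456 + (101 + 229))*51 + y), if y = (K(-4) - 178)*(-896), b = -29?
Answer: 7*√2758 ≈ 367.62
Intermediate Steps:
K(Z) = 32 - Z - Z² (K(Z) = 3 - ((Z² + 1*Z) - 29) = 3 - ((Z² + Z) - 29) = 3 - ((Z + Z²) - 29) = 3 - (-29 + Z + Z²) = 3 + (29 - Z - Z²) = 32 - Z - Z²)
y = 141568 (y = ((32 - 1*(-4) - 1*(-4)²) - 178)*(-896) = ((32 + 4 - 1*16) - 178)*(-896) = ((32 + 4 - 16) - 178)*(-896) = (20 - 178)*(-896) = -158*(-896) = 141568)
√((-456 + (101 + 229))*51 + y) = √((-456 + (101 + 229))*51 + 141568) = √((-456 + 330)*51 + 141568) = √(-126*51 + 141568) = √(-6426 + 141568) = √135142 = 7*√2758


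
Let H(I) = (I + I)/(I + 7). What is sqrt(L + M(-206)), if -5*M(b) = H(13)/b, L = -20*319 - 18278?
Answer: I*sqrt(26159670861)/1030 ≈ 157.03*I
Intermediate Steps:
H(I) = 2*I/(7 + I) (H(I) = (2*I)/(7 + I) = 2*I/(7 + I))
L = -24658 (L = -6380 - 18278 = -24658)
M(b) = -13/(50*b) (M(b) = -2*13/(7 + 13)/(5*b) = -2*13/20/(5*b) = -2*13*(1/20)/(5*b) = -13/(50*b))
sqrt(L + M(-206)) = sqrt(-24658 - 13/50/(-206)) = sqrt(-24658 - 13/50*(-1/206)) = sqrt(-24658 + 13/10300) = sqrt(-253977387/10300) = I*sqrt(26159670861)/1030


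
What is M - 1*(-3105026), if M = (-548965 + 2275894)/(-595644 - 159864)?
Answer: 781956752093/251836 ≈ 3.1050e+6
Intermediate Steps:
M = -575643/251836 (M = 1726929/(-755508) = 1726929*(-1/755508) = -575643/251836 ≈ -2.2858)
M - 1*(-3105026) = -575643/251836 - 1*(-3105026) = -575643/251836 + 3105026 = 781956752093/251836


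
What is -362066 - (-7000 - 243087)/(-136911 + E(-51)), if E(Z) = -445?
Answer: -49732187583/137356 ≈ -3.6207e+5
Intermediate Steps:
-362066 - (-7000 - 243087)/(-136911 + E(-51)) = -362066 - (-7000 - 243087)/(-136911 - 445) = -362066 - (-250087)/(-137356) = -362066 - (-250087)*(-1)/137356 = -362066 - 1*250087/137356 = -362066 - 250087/137356 = -49732187583/137356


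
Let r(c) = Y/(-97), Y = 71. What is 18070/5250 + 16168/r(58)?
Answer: -823227103/37275 ≈ -22085.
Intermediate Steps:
r(c) = -71/97 (r(c) = 71/(-97) = 71*(-1/97) = -71/97)
18070/5250 + 16168/r(58) = 18070/5250 + 16168/(-71/97) = 18070*(1/5250) + 16168*(-97/71) = 1807/525 - 1568296/71 = -823227103/37275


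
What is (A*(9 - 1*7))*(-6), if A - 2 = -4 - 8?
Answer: 120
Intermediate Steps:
A = -10 (A = 2 + (-4 - 8) = 2 - 12 = -10)
(A*(9 - 1*7))*(-6) = -10*(9 - 1*7)*(-6) = -10*(9 - 7)*(-6) = -10*2*(-6) = -20*(-6) = 120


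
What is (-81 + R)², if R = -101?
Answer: 33124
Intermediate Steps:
(-81 + R)² = (-81 - 101)² = (-182)² = 33124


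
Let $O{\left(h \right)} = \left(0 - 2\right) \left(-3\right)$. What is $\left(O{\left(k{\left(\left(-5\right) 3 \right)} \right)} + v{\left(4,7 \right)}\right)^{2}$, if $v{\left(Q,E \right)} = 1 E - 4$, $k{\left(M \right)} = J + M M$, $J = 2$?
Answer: $81$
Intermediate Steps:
$k{\left(M \right)} = 2 + M^{2}$ ($k{\left(M \right)} = 2 + M M = 2 + M^{2}$)
$v{\left(Q,E \right)} = -4 + E$ ($v{\left(Q,E \right)} = E - 4 = -4 + E$)
$O{\left(h \right)} = 6$ ($O{\left(h \right)} = \left(-2\right) \left(-3\right) = 6$)
$\left(O{\left(k{\left(\left(-5\right) 3 \right)} \right)} + v{\left(4,7 \right)}\right)^{2} = \left(6 + \left(-4 + 7\right)\right)^{2} = \left(6 + 3\right)^{2} = 9^{2} = 81$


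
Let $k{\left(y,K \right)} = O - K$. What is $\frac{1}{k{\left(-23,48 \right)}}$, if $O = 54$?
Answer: $\frac{1}{6} \approx 0.16667$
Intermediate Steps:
$k{\left(y,K \right)} = 54 - K$
$\frac{1}{k{\left(-23,48 \right)}} = \frac{1}{54 - 48} = \frac{1}{6}$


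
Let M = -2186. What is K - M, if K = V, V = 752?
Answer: 2938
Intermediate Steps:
K = 752
K - M = 752 - 1*(-2186) = 752 + 2186 = 2938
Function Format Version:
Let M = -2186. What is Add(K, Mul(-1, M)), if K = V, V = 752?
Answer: 2938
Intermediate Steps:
K = 752
Add(K, Mul(-1, M)) = Add(752, Mul(-1, -2186)) = Add(752, 2186) = 2938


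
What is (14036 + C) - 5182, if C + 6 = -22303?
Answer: -13455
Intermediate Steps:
C = -22309 (C = -6 - 22303 = -22309)
(14036 + C) - 5182 = (14036 - 22309) - 5182 = -8273 - 5182 = -13455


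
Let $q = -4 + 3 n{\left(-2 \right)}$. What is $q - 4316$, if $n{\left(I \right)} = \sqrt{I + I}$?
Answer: $-4320 + 6 i \approx -4320.0 + 6.0 i$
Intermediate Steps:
$n{\left(I \right)} = \sqrt{2} \sqrt{I}$ ($n{\left(I \right)} = \sqrt{2 I} = \sqrt{2} \sqrt{I}$)
$q = -4 + 6 i$ ($q = -4 + 3 \sqrt{2} \sqrt{-2} = -4 + 3 \sqrt{2} i \sqrt{2} = -4 + 3 \cdot 2 i = -4 + 6 i \approx -4.0 + 6.0 i$)
$q - 4316 = \left(-4 + 6 i\right) - 4316 = -4320 + 6 i$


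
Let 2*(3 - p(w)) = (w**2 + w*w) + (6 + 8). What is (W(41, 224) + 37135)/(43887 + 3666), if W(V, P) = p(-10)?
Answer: 37031/47553 ≈ 0.77873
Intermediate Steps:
p(w) = -4 - w**2 (p(w) = 3 - ((w**2 + w*w) + (6 + 8))/2 = 3 - ((w**2 + w**2) + 14)/2 = 3 - (2*w**2 + 14)/2 = 3 - (14 + 2*w**2)/2 = 3 + (-7 - w**2) = -4 - w**2)
W(V, P) = -104 (W(V, P) = -4 - 1*(-10)**2 = -4 - 1*100 = -4 - 100 = -104)
(W(41, 224) + 37135)/(43887 + 3666) = (-104 + 37135)/(43887 + 3666) = 37031/47553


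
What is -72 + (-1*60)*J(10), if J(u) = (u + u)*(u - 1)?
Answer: -10872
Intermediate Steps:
J(u) = 2*u*(-1 + u) (J(u) = (2*u)*(-1 + u) = 2*u*(-1 + u))
-72 + (-1*60)*J(10) = -72 + (-1*60)*(2*10*(-1 + 10)) = -72 - 120*10*9 = -72 - 60*180 = -72 - 10800 = -10872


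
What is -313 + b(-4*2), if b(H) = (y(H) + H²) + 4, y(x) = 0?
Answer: -245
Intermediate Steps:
b(H) = 4 + H² (b(H) = (0 + H²) + 4 = H² + 4 = 4 + H²)
-313 + b(-4*2) = -313 + (4 + (-4*2)²) = -313 + (4 + (-8)²) = -313 + (4 + 64) = -313 + 68 = -245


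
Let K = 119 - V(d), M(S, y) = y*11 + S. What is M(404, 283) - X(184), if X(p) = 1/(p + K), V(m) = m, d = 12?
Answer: 1023446/291 ≈ 3517.0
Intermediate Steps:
M(S, y) = S + 11*y (M(S, y) = 11*y + S = S + 11*y)
K = 107 (K = 119 - 1*12 = 119 - 12 = 107)
X(p) = 1/(107 + p) (X(p) = 1/(p + 107) = 1/(107 + p))
M(404, 283) - X(184) = (404 + 11*283) - 1/(107 + 184) = (404 + 3113) - 1/291 = 3517 - 1*1/291 = 3517 - 1/291 = 1023446/291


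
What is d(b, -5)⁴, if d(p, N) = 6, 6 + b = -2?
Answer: 1296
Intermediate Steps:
b = -8 (b = -6 - 2 = -8)
d(b, -5)⁴ = 6⁴ = 1296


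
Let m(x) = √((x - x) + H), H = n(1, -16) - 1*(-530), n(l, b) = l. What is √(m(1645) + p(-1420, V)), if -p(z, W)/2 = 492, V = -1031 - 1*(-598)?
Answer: √(-984 + 3*√59) ≈ 30.999*I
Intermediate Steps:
V = -433 (V = -1031 + 598 = -433)
H = 531 (H = 1 - 1*(-530) = 1 + 530 = 531)
p(z, W) = -984 (p(z, W) = -2*492 = -984)
m(x) = 3*√59 (m(x) = √((x - x) + 531) = √(0 + 531) = √531 = 3*√59)
√(m(1645) + p(-1420, V)) = √(3*√59 - 984) = √(-984 + 3*√59)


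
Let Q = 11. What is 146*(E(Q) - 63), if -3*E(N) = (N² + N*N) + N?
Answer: -64532/3 ≈ -21511.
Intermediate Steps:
E(N) = -2*N²/3 - N/3 (E(N) = -((N² + N*N) + N)/3 = -((N² + N²) + N)/3 = -(2*N² + N)/3 = -(N + 2*N²)/3 = -2*N²/3 - N/3)
146*(E(Q) - 63) = 146*(-⅓*11*(1 + 2*11) - 63) = 146*(-⅓*11*(1 + 22) - 63) = 146*(-⅓*11*23 - 63) = 146*(-253/3 - 63) = 146*(-442/3) = -64532/3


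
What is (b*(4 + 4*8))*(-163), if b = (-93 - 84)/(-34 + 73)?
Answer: 346212/13 ≈ 26632.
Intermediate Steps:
b = -59/13 (b = -177/39 = -177*1/39 = -59/13 ≈ -4.5385)
(b*(4 + 4*8))*(-163) = -59*(4 + 4*8)/13*(-163) = -59*(4 + 32)/13*(-163) = -59/13*36*(-163) = -2124/13*(-163) = 346212/13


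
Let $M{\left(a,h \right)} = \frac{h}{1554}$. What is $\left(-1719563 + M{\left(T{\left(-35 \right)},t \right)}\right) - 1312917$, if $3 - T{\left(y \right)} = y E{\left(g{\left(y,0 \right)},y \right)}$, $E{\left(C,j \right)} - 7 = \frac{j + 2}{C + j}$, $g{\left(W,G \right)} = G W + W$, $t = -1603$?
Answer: $- \frac{673210789}{222} \approx -3.0325 \cdot 10^{6}$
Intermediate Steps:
$g{\left(W,G \right)} = W + G W$
$E{\left(C,j \right)} = 7 + \frac{2 + j}{C + j}$ ($E{\left(C,j \right)} = 7 + \frac{j + 2}{C + j} = 7 + \frac{2 + j}{C + j}$)
$T{\left(y \right)} = 2 - \frac{15 y}{2}$ ($T{\left(y \right)} = 3 - y \frac{2 + 7 y \left(1 + 0\right) + 8 y}{y \left(1 + 0\right) + y} = 3 - y \frac{2 + 7 y 1 + 8 y}{y 1 + y} = 3 - y \frac{2 + 7 y + 8 y}{y + y} = 3 - y \frac{2 + 15 y}{2 y} = 3 - \left(1 + \frac{15 y}{2}\right) = 2 - \frac{15 y}{2}$)
$M{\left(a,h \right)} = \frac{h}{1554}$ ($M{\left(a,h \right)} = h \frac{1}{1554} = \frac{h}{1554}$)
$\left(-1719563 + M{\left(T{\left(-35 \right)},t \right)}\right) - 1312917 = \left(-1719563 + \frac{1}{1554} \left(-1603\right)\right) - 1312917 = \left(-1719563 - \frac{229}{222}\right) - 1312917 = - \frac{381743215}{222} - 1312917 = - \frac{673210789}{222}$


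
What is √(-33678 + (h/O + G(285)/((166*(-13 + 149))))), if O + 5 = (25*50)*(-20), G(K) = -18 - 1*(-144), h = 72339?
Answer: I*√74536456778281374230/47042740 ≈ 183.52*I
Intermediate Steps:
G(K) = 126 (G(K) = -18 + 144 = 126)
O = -25005 (O = -5 + (25*50)*(-20) = -5 + 1250*(-20) = -5 - 25000 = -25005)
√(-33678 + (h/O + G(285)/((166*(-13 + 149))))) = √(-33678 + (72339/(-25005) + 126/((166*(-13 + 149))))) = √(-33678 + (72339*(-1/25005) + 126/((166*136)))) = √(-33678 + (-24113/8335 + 126/22576)) = √(-33678 + (-24113/8335 + 126*(1/22576))) = √(-33678 + (-24113/8335 + 63/11288)) = √(-33678 - 271662439/94085480) = √(-3168882457879/94085480) = I*√74536456778281374230/47042740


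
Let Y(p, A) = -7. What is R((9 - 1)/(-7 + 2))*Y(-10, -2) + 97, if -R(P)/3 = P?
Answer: 317/5 ≈ 63.400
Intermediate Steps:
R(P) = -3*P
R((9 - 1)/(-7 + 2))*Y(-10, -2) + 97 = -3*(9 - 1)/(-7 + 2)*(-7) + 97 = -24/(-5)*(-7) + 97 = -24*(-1)/5*(-7) + 97 = -3*(-8/5)*(-7) + 97 = (24/5)*(-7) + 97 = -168/5 + 97 = 317/5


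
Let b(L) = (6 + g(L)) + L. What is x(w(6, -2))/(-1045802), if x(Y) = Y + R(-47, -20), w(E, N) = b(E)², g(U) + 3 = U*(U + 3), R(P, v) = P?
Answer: -1961/522901 ≈ -0.0037502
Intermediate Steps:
g(U) = -3 + U*(3 + U) (g(U) = -3 + U*(U + 3) = -3 + U*(3 + U))
b(L) = 3 + L² + 4*L (b(L) = (6 + (-3 + L² + 3*L)) + L = (3 + L² + 3*L) + L = 3 + L² + 4*L)
w(E, N) = (3 + E² + 4*E)²
x(Y) = -47 + Y (x(Y) = Y - 47 = -47 + Y)
x(w(6, -2))/(-1045802) = (-47 + (3 + 6² + 4*6)²)/(-1045802) = (-47 + (3 + 36 + 24)²)*(-1/1045802) = (-47 + 63²)*(-1/1045802) = (-47 + 3969)*(-1/1045802) = 3922*(-1/1045802) = -1961/522901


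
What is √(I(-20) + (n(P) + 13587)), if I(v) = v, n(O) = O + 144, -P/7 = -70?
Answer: √14201 ≈ 119.17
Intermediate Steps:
P = 490 (P = -7*(-70) = 490)
n(O) = 144 + O
√(I(-20) + (n(P) + 13587)) = √(-20 + ((144 + 490) + 13587)) = √(-20 + (634 + 13587)) = √(-20 + 14221) = √14201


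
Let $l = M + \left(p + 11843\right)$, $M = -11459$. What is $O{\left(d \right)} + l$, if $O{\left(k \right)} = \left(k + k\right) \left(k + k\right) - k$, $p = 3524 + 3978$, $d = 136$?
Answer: $81734$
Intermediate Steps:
$p = 7502$
$O{\left(k \right)} = - k + 4 k^{2}$ ($O{\left(k \right)} = 2 k 2 k - k = 4 k^{2} - k = - k + 4 k^{2}$)
$l = 7886$ ($l = -11459 + \left(7502 + 11843\right) = -11459 + 19345 = 7886$)
$O{\left(d \right)} + l = 136 \left(-1 + 4 \cdot 136\right) + 7886 = 136 \left(-1 + 544\right) + 7886 = 136 \cdot 543 + 7886 = 73848 + 7886 = 81734$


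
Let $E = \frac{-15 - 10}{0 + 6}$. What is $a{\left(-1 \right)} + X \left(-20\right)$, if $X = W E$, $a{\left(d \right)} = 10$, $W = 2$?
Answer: $\frac{530}{3} \approx 176.67$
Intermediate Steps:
$E = - \frac{25}{6} \approx -4.1667$
$X = - \frac{25}{3}$ ($X = 2 \left(- \frac{25}{6}\right) = - \frac{25}{3} \approx -8.3333$)
$a{\left(-1 \right)} + X \left(-20\right) = 10 - - \frac{500}{3} = 10 + \frac{500}{3} = \frac{530}{3}$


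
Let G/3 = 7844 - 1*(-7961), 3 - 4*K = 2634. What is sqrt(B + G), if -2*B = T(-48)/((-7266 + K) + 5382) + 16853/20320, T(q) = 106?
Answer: sqrt(126480979210779013305)/51648360 ≈ 217.75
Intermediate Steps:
K = -2631/4 (K = 3/4 - 1/4*2634 = 3/4 - 1317/2 = -2631/4 ≈ -657.75)
G = 47415 (G = 3*(7844 - 1*(-7961)) = 3*(7844 + 7961) = 3*15805 = 47415)
B = -162728771/413186880 (B = -(106/((-7266 - 2631/4) + 5382) + 16853/20320)/2 = -(106/(-31695/4 + 5382) + 16853*(1/20320))/2 = -(106/(-10167/4) + 16853/20320)/2 = -(106*(-4/10167) + 16853/20320)/2 = -(-424/10167 + 16853/20320)/2 = -1/2*162728771/206593440 = -162728771/413186880 ≈ -0.39384)
sqrt(B + G) = sqrt(-162728771/413186880 + 47415) = sqrt(19591093186429/413186880) = sqrt(126480979210779013305)/51648360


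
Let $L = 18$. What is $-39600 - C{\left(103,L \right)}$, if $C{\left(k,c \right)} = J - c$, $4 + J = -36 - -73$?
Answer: $-39615$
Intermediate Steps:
$J = 33$ ($J = -4 - -37 = -4 + \left(-36 + 73\right) = -4 + 37 = 33$)
$C{\left(k,c \right)} = 33 - c$
$-39600 - C{\left(103,L \right)} = -39600 - \left(33 - 18\right) = -39600 - 15 = -39615$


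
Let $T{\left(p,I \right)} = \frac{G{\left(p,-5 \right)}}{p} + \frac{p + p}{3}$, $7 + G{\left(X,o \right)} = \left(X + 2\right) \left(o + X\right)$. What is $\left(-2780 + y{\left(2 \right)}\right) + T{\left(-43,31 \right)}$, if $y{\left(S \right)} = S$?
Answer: $- \frac{367943}{129} \approx -2852.3$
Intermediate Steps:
$G{\left(X,o \right)} = -7 + \left(2 + X\right) \left(X + o\right)$ ($G{\left(X,o \right)} = -7 + \left(X + 2\right) \left(o + X\right) = -7 + \left(2 + X\right) \left(X + o\right)$)
$T{\left(p,I \right)} = \frac{2 p}{3} + \frac{-17 + p^{2} - 3 p}{p}$ ($T{\left(p,I \right)} = \frac{-7 + p^{2} + 2 p + 2 \left(-5\right) + p \left(-5\right)}{p} + \frac{p + p}{3} = \frac{-7 + p^{2} + 2 p - 10 - 5 p}{p} + 2 p \frac{1}{3} = \frac{-17 + p^{2} - 3 p}{p} + \frac{2 p}{3} = \frac{2 p}{3} + \frac{-17 + p^{2} - 3 p}{p}$)
$\left(-2780 + y{\left(2 \right)}\right) + T{\left(-43,31 \right)} = \left(-2780 + 2\right) - \left(\frac{224}{3} - \frac{17}{43}\right) = -2778 - \frac{9581}{129} = - \frac{367943}{129}$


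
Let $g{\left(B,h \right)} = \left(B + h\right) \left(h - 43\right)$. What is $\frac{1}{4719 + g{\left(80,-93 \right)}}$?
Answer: $\frac{1}{6487} \approx 0.00015415$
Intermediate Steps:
$g{\left(B,h \right)} = \left(-43 + h\right) \left(B + h\right)$ ($g{\left(B,h \right)} = \left(B + h\right) \left(-43 + h\right) = \left(-43 + h\right) \left(B + h\right)$)
$\frac{1}{4719 + g{\left(80,-93 \right)}} = \frac{1}{4719 + \left(\left(-93\right)^{2} - 3440 - -3999 + 80 \left(-93\right)\right)} = \frac{1}{4719 + \left(8649 - 3440 + 3999 - 7440\right)} = \frac{1}{4719 + 1768} = \frac{1}{6487}$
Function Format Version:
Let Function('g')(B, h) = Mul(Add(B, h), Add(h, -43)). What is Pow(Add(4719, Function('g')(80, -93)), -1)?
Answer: Rational(1, 6487) ≈ 0.00015415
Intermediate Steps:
Function('g')(B, h) = Mul(Add(-43, h), Add(B, h)) (Function('g')(B, h) = Mul(Add(B, h), Add(-43, h)) = Mul(Add(-43, h), Add(B, h)))
Pow(Add(4719, Function('g')(80, -93)), -1) = Pow(Add(4719, Add(Pow(-93, 2), Mul(-43, 80), Mul(-43, -93), Mul(80, -93))), -1) = Pow(Add(4719, Add(8649, -3440, 3999, -7440)), -1) = Pow(Add(4719, 1768), -1) = Pow(6487, -1) = Rational(1, 6487)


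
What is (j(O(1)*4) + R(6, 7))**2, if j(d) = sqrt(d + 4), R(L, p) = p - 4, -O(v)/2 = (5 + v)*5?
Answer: -227 + 12*I*sqrt(59) ≈ -227.0 + 92.174*I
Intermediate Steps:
O(v) = -50 - 10*v (O(v) = -2*(5 + v)*5 = -2*(25 + 5*v) = -50 - 10*v)
R(L, p) = -4 + p
j(d) = sqrt(4 + d)
(j(O(1)*4) + R(6, 7))**2 = (sqrt(4 + (-50 - 10*1)*4) + (-4 + 7))**2 = (sqrt(4 + (-50 - 10)*4) + 3)**2 = (sqrt(4 - 60*4) + 3)**2 = (sqrt(4 - 240) + 3)**2 = (sqrt(-236) + 3)**2 = (2*I*sqrt(59) + 3)**2 = (3 + 2*I*sqrt(59))**2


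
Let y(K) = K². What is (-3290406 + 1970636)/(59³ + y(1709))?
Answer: -131977/312606 ≈ -0.42218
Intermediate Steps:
(-3290406 + 1970636)/(59³ + y(1709)) = (-3290406 + 1970636)/(59³ + 1709²) = -1319770/(205379 + 2920681) = -1319770/3126060 = -1319770*1/3126060 = -131977/312606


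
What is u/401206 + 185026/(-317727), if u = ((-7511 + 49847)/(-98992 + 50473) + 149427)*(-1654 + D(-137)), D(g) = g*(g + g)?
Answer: 510222274209045656/38178456639219 ≈ 13364.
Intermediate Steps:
D(g) = 2*g² (D(g) = g*(2*g) = 2*g²)
u = 9635526860884/1797 (u = ((-7511 + 49847)/(-98992 + 50473) + 149427)*(-1654 + 2*(-137)²) = (42336/(-48519) + 149427)*(-1654 + 2*18769) = (42336*(-1/48519) + 149427)*(-1654 + 37538) = (-1568/1797 + 149427)*35884 = (268518751/1797)*35884 = 9635526860884/1797 ≈ 5.3620e+9)
u/401206 + 185026/(-317727) = (9635526860884/1797)/401206 + 185026/(-317727) = (9635526860884/1797)*(1/401206) + 185026*(-1/317727) = 4817763430442/360483591 - 185026/317727 = 510222274209045656/38178456639219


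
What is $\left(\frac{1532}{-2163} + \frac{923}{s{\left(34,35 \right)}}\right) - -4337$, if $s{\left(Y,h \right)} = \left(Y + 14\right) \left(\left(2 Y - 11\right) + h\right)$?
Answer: $\frac{13807140811}{3183936} \approx 4336.5$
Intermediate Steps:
$s{\left(Y,h \right)} = \left(14 + Y\right) \left(-11 + h + 2 Y\right)$ ($s{\left(Y,h \right)} = \left(14 + Y\right) \left(\left(-11 + 2 Y\right) + h\right) = \left(14 + Y\right) \left(-11 + h + 2 Y\right)$)
$\left(\frac{1532}{-2163} + \frac{923}{s{\left(34,35 \right)}}\right) - -4337 = \left(\frac{1532}{-2163} + \frac{923}{-154 + 2 \cdot 34^{2} + 14 \cdot 35 + 17 \cdot 34 + 34 \cdot 35}\right) - -4337 = \left(1532 \left(- \frac{1}{2163}\right) + \frac{923}{-154 + 2 \cdot 1156 + 490 + 578 + 1190}\right) + 4337 = \left(- \frac{1532}{2163} + \frac{923}{-154 + 2312 + 490 + 578 + 1190}\right) + 4337 = \left(- \frac{1532}{2163} + \frac{923}{4416}\right) + 4337 = - \frac{1589621}{3183936} + 4337 = \frac{13807140811}{3183936}$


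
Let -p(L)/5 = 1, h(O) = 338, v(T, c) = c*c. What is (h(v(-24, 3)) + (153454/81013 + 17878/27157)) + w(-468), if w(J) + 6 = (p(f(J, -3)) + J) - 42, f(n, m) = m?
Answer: -396997116811/2200070041 ≈ -180.45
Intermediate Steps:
v(T, c) = c²
p(L) = -5 (p(L) = -5*1 = -5)
w(J) = -53 + J (w(J) = -6 + ((-5 + J) - 42) = -6 + (-47 + J) = -53 + J)
(h(v(-24, 3)) + (153454/81013 + 17878/27157)) + w(-468) = (338 + (153454/81013 + 17878/27157)) + (-53 - 468) = (338 + (153454*(1/81013) + 17878*(1/27157))) - 521 = (338 + (153454/81013 + 17878/27157)) - 521 = (338 + 5615700692/2200070041) - 521 = 749239374550/2200070041 - 521 = -396997116811/2200070041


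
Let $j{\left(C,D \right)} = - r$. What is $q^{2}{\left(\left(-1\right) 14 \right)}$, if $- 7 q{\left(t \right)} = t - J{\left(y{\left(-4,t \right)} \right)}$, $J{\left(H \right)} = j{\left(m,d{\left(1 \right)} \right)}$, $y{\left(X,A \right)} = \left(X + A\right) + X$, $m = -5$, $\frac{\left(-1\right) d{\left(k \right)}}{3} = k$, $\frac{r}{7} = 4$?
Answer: $4$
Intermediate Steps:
$r = 28$ ($r = 7 \cdot 4 = 28$)
$d{\left(k \right)} = - 3 k$
$y{\left(X,A \right)} = A + 2 X$ ($y{\left(X,A \right)} = \left(A + X\right) + X = A + 2 X$)
$j{\left(C,D \right)} = -28$ ($j{\left(C,D \right)} = \left(-1\right) 28 = -28$)
$J{\left(H \right)} = -28$
$q{\left(t \right)} = -4 - \frac{t}{7}$ ($q{\left(t \right)} = - \frac{t - -28}{7} = - \frac{t + 28}{7} = - \frac{28 + t}{7} = -4 - \frac{t}{7}$)
$q^{2}{\left(\left(-1\right) 14 \right)} = \left(-4 - \frac{\left(-1\right) 14}{7}\right)^{2} = \left(-4 - -2\right)^{2} = \left(-4 + 2\right)^{2} = \left(-2\right)^{2} = 4$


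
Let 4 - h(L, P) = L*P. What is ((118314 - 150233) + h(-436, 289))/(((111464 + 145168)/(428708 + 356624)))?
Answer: 362211287/1258 ≈ 2.8793e+5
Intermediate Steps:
h(L, P) = 4 - L*P
((118314 - 150233) + h(-436, 289))/(((111464 + 145168)/(428708 + 356624))) = ((118314 - 150233) + (4 - 1*(-436)*289))/(((111464 + 145168)/(428708 + 356624))) = (-31919 + (4 + 126004))/((256632/785332)) = (-31919 + 126008)/((256632*(1/785332))) = 94089/(3774/11549) = 94089*(11549/3774) = 362211287/1258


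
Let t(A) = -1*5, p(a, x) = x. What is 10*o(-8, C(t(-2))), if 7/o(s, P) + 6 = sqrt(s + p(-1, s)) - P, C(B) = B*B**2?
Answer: 8330/14177 - 280*I/14177 ≈ 0.58757 - 0.01975*I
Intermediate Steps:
t(A) = -5
C(B) = B**3
o(s, P) = 7/(-6 - P + sqrt(2)*sqrt(s)) (o(s, P) = 7/(-6 + (sqrt(s + s) - P)) = 7/(-6 + (sqrt(2*s) - P)) = 7/(-6 + (sqrt(2)*sqrt(s) - P)) = 7/(-6 + (-P + sqrt(2)*sqrt(s))) = 7/(-6 - P + sqrt(2)*sqrt(s)))
10*o(-8, C(t(-2))) = 10*(-7/(6 + (-5)**3 - sqrt(2)*sqrt(-8))) = 10*(-7/(6 - 125 - sqrt(2)*2*I*sqrt(2))) = 10*(-7/(6 - 125 - 4*I)) = 10*(-7*(-119 + 4*I)/14177) = -70*(-119 + 4*I)/14177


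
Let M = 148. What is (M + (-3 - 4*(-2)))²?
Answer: 23409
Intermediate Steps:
(M + (-3 - 4*(-2)))² = (148 + (-3 - 4*(-2)))² = (148 + (-3 + 8))² = (148 + 5)² = 153² = 23409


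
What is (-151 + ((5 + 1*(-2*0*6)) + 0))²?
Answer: 21316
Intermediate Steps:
(-151 + ((5 + 1*(-2*0*6)) + 0))² = (-151 + ((5 + 1*(0*6)) + 0))² = (-151 + ((5 + 1*0) + 0))² = (-151 + ((5 + 0) + 0))² = (-151 + (5 + 0))² = (-151 + 5)² = (-146)² = 21316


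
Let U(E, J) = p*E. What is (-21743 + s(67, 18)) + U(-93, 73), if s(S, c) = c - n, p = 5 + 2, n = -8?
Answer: -22368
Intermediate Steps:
p = 7
s(S, c) = 8 + c (s(S, c) = c - 1*(-8) = c + 8 = 8 + c)
U(E, J) = 7*E
(-21743 + s(67, 18)) + U(-93, 73) = (-21743 + (8 + 18)) + 7*(-93) = (-21743 + 26) - 651 = -21717 - 651 = -22368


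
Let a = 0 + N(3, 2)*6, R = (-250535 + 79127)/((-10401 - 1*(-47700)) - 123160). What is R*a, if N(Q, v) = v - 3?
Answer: -1028448/85861 ≈ -11.978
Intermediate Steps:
N(Q, v) = -3 + v
R = 171408/85861 (R = -171408/((-10401 + 47700) - 123160) = -171408/(37299 - 123160) = -171408/(-85861) = -171408*(-1/85861) = 171408/85861 ≈ 1.9963)
a = -6 (a = 0 + (-3 + 2)*6 = 0 - 1*6 = 0 - 6 = -6)
R*a = (171408/85861)*(-6) = -1028448/85861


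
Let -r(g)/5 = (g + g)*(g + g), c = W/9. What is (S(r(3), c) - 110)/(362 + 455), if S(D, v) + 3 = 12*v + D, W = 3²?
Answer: -281/817 ≈ -0.34394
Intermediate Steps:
W = 9
c = 1 (c = 9/9 = 9*(⅑) = 1)
r(g) = -20*g² (r(g) = -5*(g + g)*(g + g) = -5*2*g*2*g = -20*g²)
S(D, v) = -3 + D + 12*v (S(D, v) = -3 + (12*v + D) = -3 + (D + 12*v) = -3 + D + 12*v)
(S(r(3), c) - 110)/(362 + 455) = ((-3 - 20*3² + 12*1) - 110)/(362 + 455) = ((-3 - 20*9 + 12) - 110)/817 = ((-3 - 180 + 12) - 110)*(1/817) = (-171 - 110)*(1/817) = -281*1/817 = -281/817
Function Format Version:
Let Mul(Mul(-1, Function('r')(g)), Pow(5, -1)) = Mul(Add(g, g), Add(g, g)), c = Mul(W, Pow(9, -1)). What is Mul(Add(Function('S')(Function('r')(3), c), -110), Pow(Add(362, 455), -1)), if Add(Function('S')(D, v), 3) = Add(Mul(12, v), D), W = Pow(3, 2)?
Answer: Rational(-281, 817) ≈ -0.34394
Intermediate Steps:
W = 9
c = 1 (c = Mul(9, Pow(9, -1)) = Mul(9, Rational(1, 9)) = 1)
Function('r')(g) = Mul(-20, Pow(g, 2)) (Function('r')(g) = Mul(-5, Mul(Add(g, g), Add(g, g))) = Mul(-5, Mul(Mul(2, g), Mul(2, g))) = Mul(-5, Mul(4, Pow(g, 2))) = Mul(-20, Pow(g, 2)))
Function('S')(D, v) = Add(-3, D, Mul(12, v)) (Function('S')(D, v) = Add(-3, Add(Mul(12, v), D)) = Add(-3, Add(D, Mul(12, v))) = Add(-3, D, Mul(12, v)))
Mul(Add(Function('S')(Function('r')(3), c), -110), Pow(Add(362, 455), -1)) = Mul(Add(Add(-3, Mul(-20, Pow(3, 2)), Mul(12, 1)), -110), Pow(Add(362, 455), -1)) = Mul(Add(Add(-3, Mul(-20, 9), 12), -110), Pow(817, -1)) = Mul(Add(Add(-3, -180, 12), -110), Rational(1, 817)) = Mul(Add(-171, -110), Rational(1, 817)) = Mul(-281, Rational(1, 817)) = Rational(-281, 817)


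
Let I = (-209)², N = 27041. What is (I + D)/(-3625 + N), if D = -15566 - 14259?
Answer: 1732/2927 ≈ 0.59173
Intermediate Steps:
I = 43681
D = -29825
(I + D)/(-3625 + N) = (43681 - 29825)/(-3625 + 27041) = 13856/23416 = 13856*(1/23416) = 1732/2927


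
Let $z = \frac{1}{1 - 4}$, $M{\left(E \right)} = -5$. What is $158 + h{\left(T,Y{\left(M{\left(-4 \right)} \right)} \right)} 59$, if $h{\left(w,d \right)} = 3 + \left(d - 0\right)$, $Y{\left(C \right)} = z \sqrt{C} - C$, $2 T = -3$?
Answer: $630 - \frac{59 i \sqrt{5}}{3} \approx 630.0 - 43.976 i$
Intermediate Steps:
$T = - \frac{3}{2}$ ($T = \frac{1}{2} \left(-3\right) = - \frac{3}{2} \approx -1.5$)
$z = - \frac{1}{3}$ ($z = \frac{1}{-3} = - \frac{1}{3} \approx -0.33333$)
$Y{\left(C \right)} = - C - \frac{\sqrt{C}}{3}$ ($Y{\left(C \right)} = - \frac{\sqrt{C}}{3} - C = - C - \frac{\sqrt{C}}{3}$)
$h{\left(w,d \right)} = 3 + d$ ($h{\left(w,d \right)} = 3 + \left(d + 0\right) = 3 + d$)
$158 + h{\left(T,Y{\left(M{\left(-4 \right)} \right)} \right)} 59 = 158 + \left(3 - \left(-5 + \frac{\sqrt{-5}}{3}\right)\right) 59 = 158 + \left(3 + \left(5 - \frac{i \sqrt{5}}{3}\right)\right) 59 = 158 + \left(8 - \frac{i \sqrt{5}}{3}\right) 59 = 158 + \left(472 - \frac{59 i \sqrt{5}}{3}\right) = 630 - \frac{59 i \sqrt{5}}{3}$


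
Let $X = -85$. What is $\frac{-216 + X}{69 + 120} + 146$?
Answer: $\frac{3899}{27} \approx 144.41$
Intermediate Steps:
$\frac{-216 + X}{69 + 120} + 146 = \frac{-216 - 85}{69 + 120} + 146 = - \frac{301}{189} + 146 = \left(-301\right) \frac{1}{189} + 146 = - \frac{43}{27} + 146 = \frac{3899}{27}$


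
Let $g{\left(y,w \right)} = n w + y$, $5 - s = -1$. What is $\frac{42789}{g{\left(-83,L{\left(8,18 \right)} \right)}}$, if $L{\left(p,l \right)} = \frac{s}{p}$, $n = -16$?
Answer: $- \frac{42789}{95} \approx -450.41$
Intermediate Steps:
$s = 6$ ($s = 5 - -1 = 5 + 1 = 6$)
$L{\left(p,l \right)} = \frac{6}{p}$
$g{\left(y,w \right)} = y - 16 w$ ($g{\left(y,w \right)} = - 16 w + y = y - 16 w$)
$\frac{42789}{g{\left(-83,L{\left(8,18 \right)} \right)}} = \frac{42789}{-83 - 16 \cdot \frac{6}{8}} = \frac{42789}{-83 - 16 \cdot 6 \cdot \frac{1}{8}} = \frac{42789}{-83 - 12} = \frac{42789}{-95} = 42789 \left(- \frac{1}{95}\right) = - \frac{42789}{95}$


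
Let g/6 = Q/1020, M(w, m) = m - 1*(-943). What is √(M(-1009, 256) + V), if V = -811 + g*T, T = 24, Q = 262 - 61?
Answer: 8*√47005/85 ≈ 20.405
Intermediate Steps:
M(w, m) = 943 + m (M(w, m) = m + 943 = 943 + m)
Q = 201
g = 201/170 (g = 6*(201/1020) = 6*(201*(1/1020)) = 6*(67/340) = 201/170 ≈ 1.1824)
V = -66523/85 (V = -811 + (201/170)*24 = -811 + 2412/85 = -66523/85 ≈ -782.62)
√(M(-1009, 256) + V) = √((943 + 256) - 66523/85) = √(1199 - 66523/85) = √(35392/85) = 8*√47005/85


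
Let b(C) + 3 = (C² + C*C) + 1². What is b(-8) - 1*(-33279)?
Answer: 33405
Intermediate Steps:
b(C) = -2 + 2*C² (b(C) = -3 + ((C² + C*C) + 1²) = -3 + ((C² + C²) + 1) = -3 + (2*C² + 1) = -3 + (1 + 2*C²) = -2 + 2*C²)
b(-8) - 1*(-33279) = (-2 + 2*(-8)²) - 1*(-33279) = (-2 + 2*64) + 33279 = (-2 + 128) + 33279 = 126 + 33279 = 33405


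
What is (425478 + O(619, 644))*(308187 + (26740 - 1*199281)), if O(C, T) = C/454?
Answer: 13101208237313/227 ≈ 5.7715e+10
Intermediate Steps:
O(C, T) = C/454 (O(C, T) = C*(1/454) = C/454)
(425478 + O(619, 644))*(308187 + (26740 - 1*199281)) = (425478 + (1/454)*619)*(308187 + (26740 - 1*199281)) = (425478 + 619/454)*(308187 + (26740 - 199281)) = 193167631*(308187 - 172541)/454 = (193167631/454)*135646 = 13101208237313/227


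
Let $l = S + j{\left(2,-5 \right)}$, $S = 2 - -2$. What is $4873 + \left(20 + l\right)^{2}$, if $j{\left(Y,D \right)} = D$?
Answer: $5234$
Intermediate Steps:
$S = 4$ ($S = 2 + 2 = 4$)
$l = -1$ ($l = 4 - 5 = -1$)
$4873 + \left(20 + l\right)^{2} = 4873 + \left(20 - 1\right)^{2} = 4873 + 19^{2} = 4873 + 361 = 5234$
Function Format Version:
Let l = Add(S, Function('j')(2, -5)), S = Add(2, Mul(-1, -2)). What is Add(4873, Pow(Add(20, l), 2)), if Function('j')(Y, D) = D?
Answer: 5234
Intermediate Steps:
S = 4 (S = Add(2, 2) = 4)
l = -1 (l = Add(4, -5) = -1)
Add(4873, Pow(Add(20, l), 2)) = Add(4873, Pow(Add(20, -1), 2)) = Add(4873, Pow(19, 2)) = Add(4873, 361) = 5234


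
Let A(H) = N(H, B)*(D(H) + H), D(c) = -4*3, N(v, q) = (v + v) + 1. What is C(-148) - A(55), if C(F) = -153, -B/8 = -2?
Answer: -4926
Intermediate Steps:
B = 16 (B = -8*(-2) = 16)
N(v, q) = 1 + 2*v (N(v, q) = 2*v + 1 = 1 + 2*v)
D(c) = -12
A(H) = (1 + 2*H)*(-12 + H)
C(-148) - A(55) = -153 - (1 + 2*55)*(-12 + 55) = -153 - (1 + 110)*43 = -153 - 111*43 = -153 - 1*4773 = -153 - 4773 = -4926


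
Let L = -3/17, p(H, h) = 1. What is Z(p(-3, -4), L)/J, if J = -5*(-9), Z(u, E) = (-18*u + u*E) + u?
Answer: -292/765 ≈ -0.38170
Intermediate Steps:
L = -3/17 (L = -3*1/17 = -3/17 ≈ -0.17647)
Z(u, E) = -17*u + E*u (Z(u, E) = (-18*u + E*u) + u = -17*u + E*u)
J = 45
Z(p(-3, -4), L)/J = (1*(-17 - 3/17))/45 = (1*(-292/17))*(1/45) = -292/17*1/45 = -292/765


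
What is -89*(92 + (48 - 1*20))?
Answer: -10680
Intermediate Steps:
-89*(92 + (48 - 1*20)) = -89*(92 + (48 - 20)) = -89*(92 + 28) = -89*120 = -10680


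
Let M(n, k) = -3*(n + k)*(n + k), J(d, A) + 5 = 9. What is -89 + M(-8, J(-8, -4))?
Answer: -137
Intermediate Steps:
J(d, A) = 4 (J(d, A) = -5 + 9 = 4)
M(n, k) = -3*(k + n)² (M(n, k) = -3*(k + n)*(k + n) = -3*(k + n)²)
-89 + M(-8, J(-8, -4)) = -89 - 3*(4 - 8)² = -89 - 3*(-4)² = -89 - 3*16 = -89 - 48 = -137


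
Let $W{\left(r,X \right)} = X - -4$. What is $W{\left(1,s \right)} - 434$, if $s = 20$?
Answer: $-410$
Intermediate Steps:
$W{\left(r,X \right)} = 4 + X$ ($W{\left(r,X \right)} = X + 4 = 4 + X$)
$W{\left(1,s \right)} - 434 = \left(4 + 20\right) - 434 = 24 - 434 = -410$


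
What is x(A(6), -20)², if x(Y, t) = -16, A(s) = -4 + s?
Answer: 256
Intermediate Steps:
x(A(6), -20)² = (-16)² = 256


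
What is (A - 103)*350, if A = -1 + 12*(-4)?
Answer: -53200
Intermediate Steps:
A = -49 (A = -1 - 48 = -49)
(A - 103)*350 = (-49 - 103)*350 = -152*350 = -53200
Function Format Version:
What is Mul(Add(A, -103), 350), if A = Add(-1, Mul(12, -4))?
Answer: -53200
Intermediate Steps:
A = -49 (A = Add(-1, -48) = -49)
Mul(Add(A, -103), 350) = Mul(Add(-49, -103), 350) = Mul(-152, 350) = -53200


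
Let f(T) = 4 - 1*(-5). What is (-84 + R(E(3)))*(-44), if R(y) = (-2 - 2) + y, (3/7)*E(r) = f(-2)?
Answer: 2948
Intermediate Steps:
f(T) = 9 (f(T) = 4 + 5 = 9)
E(r) = 21 (E(r) = (7/3)*9 = 21)
R(y) = -4 + y
(-84 + R(E(3)))*(-44) = (-84 + (-4 + 21))*(-44) = (-84 + 17)*(-44) = -67*(-44) = 2948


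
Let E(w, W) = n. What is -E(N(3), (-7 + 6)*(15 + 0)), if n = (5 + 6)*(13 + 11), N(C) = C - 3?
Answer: -264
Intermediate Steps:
N(C) = -3 + C
n = 264 (n = 11*24 = 264)
E(w, W) = 264
-E(N(3), (-7 + 6)*(15 + 0)) = -1*264 = -264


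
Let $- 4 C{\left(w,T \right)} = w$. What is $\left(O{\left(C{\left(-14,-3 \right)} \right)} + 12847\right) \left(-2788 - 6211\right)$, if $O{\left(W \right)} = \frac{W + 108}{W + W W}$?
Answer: $- \frac{7287453193}{63} \approx -1.1567 \cdot 10^{8}$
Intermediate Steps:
$C{\left(w,T \right)} = - \frac{w}{4}$
$O{\left(W \right)} = \frac{108 + W}{W + W^{2}}$
$\left(O{\left(C{\left(-14,-3 \right)} \right)} + 12847\right) \left(-2788 - 6211\right) = \left(\frac{108 - - \frac{7}{2}}{\left(- \frac{1}{4}\right) \left(-14\right) \left(1 - - \frac{7}{2}\right)} + 12847\right) \left(-2788 - 6211\right) = \left(\frac{108 + \frac{7}{2}}{\frac{7}{2} \left(1 + \frac{7}{2}\right)} + 12847\right) \left(-8999\right) = \left(\frac{2}{7} \frac{1}{\frac{9}{2}} \cdot \frac{223}{2} + 12847\right) \left(-8999\right) = \left(\frac{2}{7} \cdot \frac{2}{9} \cdot \frac{223}{2} + 12847\right) \left(-8999\right) = \left(\frac{446}{63} + 12847\right) \left(-8999\right) = \frac{809807}{63} \left(-8999\right) = - \frac{7287453193}{63}$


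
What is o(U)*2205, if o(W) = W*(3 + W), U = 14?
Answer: 524790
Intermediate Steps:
o(U)*2205 = (14*(3 + 14))*2205 = (14*17)*2205 = 238*2205 = 524790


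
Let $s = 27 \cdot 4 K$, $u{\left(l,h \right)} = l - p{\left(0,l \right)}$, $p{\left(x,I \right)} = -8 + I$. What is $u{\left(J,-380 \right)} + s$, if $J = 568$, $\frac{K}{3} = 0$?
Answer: $8$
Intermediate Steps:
$K = 0$ ($K = 3 \cdot 0 = 0$)
$u{\left(l,h \right)} = 8$ ($u{\left(l,h \right)} = l - \left(-8 + l\right) = 8$)
$s = 0$ ($s = 27 \cdot 4 \cdot 0 = 108 \cdot 0 = 0$)
$u{\left(J,-380 \right)} + s = 8 + 0 = 8$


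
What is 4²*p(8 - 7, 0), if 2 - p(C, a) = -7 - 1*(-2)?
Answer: 112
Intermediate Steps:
p(C, a) = 7 (p(C, a) = 2 - (-7 - 1*(-2)) = 2 - (-7 + 2) = 2 - 1*(-5) = 2 + 5 = 7)
4²*p(8 - 7, 0) = 4²*7 = 16*7 = 112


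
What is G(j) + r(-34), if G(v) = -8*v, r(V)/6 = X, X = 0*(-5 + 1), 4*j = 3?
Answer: -6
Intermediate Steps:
j = 3/4 (j = (1/4)*3 = 3/4 ≈ 0.75000)
X = 0 (X = 0*(-4) = 0)
r(V) = 0 (r(V) = 6*0 = 0)
G(j) + r(-34) = -8*3/4 + 0 = -6 + 0 = -6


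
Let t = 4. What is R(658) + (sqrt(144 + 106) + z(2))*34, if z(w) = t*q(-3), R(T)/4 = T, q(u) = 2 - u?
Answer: 3312 + 170*sqrt(10) ≈ 3849.6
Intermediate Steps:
R(T) = 4*T
z(w) = 20 (z(w) = 4*(2 - 1*(-3)) = 4*(2 + 3) = 4*5 = 20)
R(658) + (sqrt(144 + 106) + z(2))*34 = 4*658 + (sqrt(144 + 106) + 20)*34 = 2632 + (sqrt(250) + 20)*34 = 2632 + (5*sqrt(10) + 20)*34 = 2632 + (20 + 5*sqrt(10))*34 = 2632 + (680 + 170*sqrt(10)) = 3312 + 170*sqrt(10)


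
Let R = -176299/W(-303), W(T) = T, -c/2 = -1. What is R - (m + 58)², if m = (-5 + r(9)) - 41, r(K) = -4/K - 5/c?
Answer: 16356823/32724 ≈ 499.84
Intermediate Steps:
c = 2 (c = -2*(-1) = 2)
r(K) = -5/2 - 4/K (r(K) = -4/K - 5/2 = -5/2 - 4/K)
m = -881/18 (m = (-5 + (-5/2 - 4/9)) - 41 = (-5 - 53/18) - 41 = -143/18 - 41 = -881/18 ≈ -48.944)
R = 176299/303 (R = -176299/(-303) = -176299*(-1/303) = 176299/303 ≈ 581.84)
R - (m + 58)² = 176299/303 - (-881/18 + 58)² = 176299/303 - (163/18)² = 176299/303 - 1*26569/324 = 176299/303 - 26569/324 = 16356823/32724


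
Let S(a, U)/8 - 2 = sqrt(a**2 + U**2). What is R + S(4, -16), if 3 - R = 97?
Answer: -78 + 32*sqrt(17) ≈ 53.939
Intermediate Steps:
R = -94 (R = 3 - 1*97 = 3 - 97 = -94)
S(a, U) = 16 + 8*sqrt(U**2 + a**2) (S(a, U) = 16 + 8*sqrt(a**2 + U**2) = 16 + 8*sqrt(U**2 + a**2))
R + S(4, -16) = -94 + (16 + 8*sqrt((-16)**2 + 4**2)) = -94 + (16 + 8*sqrt(256 + 16)) = -94 + (16 + 8*sqrt(272)) = -94 + (16 + 8*(4*sqrt(17))) = -94 + (16 + 32*sqrt(17)) = -78 + 32*sqrt(17)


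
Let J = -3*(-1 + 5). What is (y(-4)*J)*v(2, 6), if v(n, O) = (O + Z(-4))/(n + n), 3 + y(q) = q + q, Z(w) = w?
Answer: 66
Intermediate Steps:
J = -12 (J = -3*4 = -12)
y(q) = -3 + 2*q (y(q) = -3 + (q + q) = -3 + 2*q)
v(n, O) = (-4 + O)/(2*n) (v(n, O) = (O - 4)/(n + n) = (-4 + O)/((2*n)) = (-4 + O)*(1/(2*n)) = (-4 + O)/(2*n))
(y(-4)*J)*v(2, 6) = ((-3 + 2*(-4))*(-12))*((½)*(-4 + 6)/2) = ((-3 - 8)*(-12))*((½)*(½)*2) = -11*(-12)*(½) = 132*(½) = 66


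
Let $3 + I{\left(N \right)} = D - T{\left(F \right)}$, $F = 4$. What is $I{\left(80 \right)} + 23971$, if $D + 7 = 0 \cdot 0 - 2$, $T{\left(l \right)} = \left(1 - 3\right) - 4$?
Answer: $23965$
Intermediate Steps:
$T{\left(l \right)} = -6$ ($T{\left(l \right)} = -2 - 4 = -6$)
$D = -9$ ($D = -7 + \left(0 \cdot 0 - 2\right) = -7 + \left(0 - 2\right) = -7 - 2 = -9$)
$I{\left(N \right)} = -6$ ($I{\left(N \right)} = -3 - 3 = -6$)
$I{\left(80 \right)} + 23971 = -6 + 23971 = 23965$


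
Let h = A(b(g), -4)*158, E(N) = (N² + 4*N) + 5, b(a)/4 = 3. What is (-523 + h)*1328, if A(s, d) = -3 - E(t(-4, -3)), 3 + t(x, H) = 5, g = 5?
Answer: -4891024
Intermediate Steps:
t(x, H) = 2 (t(x, H) = -3 + 5 = 2)
b(a) = 12 (b(a) = 4*3 = 12)
E(N) = 5 + N² + 4*N
A(s, d) = -20 (A(s, d) = -3 - (5 + 2² + 4*2) = -3 - (5 + 4 + 8) = -3 - 1*17 = -3 - 17 = -20)
h = -3160 (h = -20*158 = -3160)
(-523 + h)*1328 = (-523 - 3160)*1328 = -3683*1328 = -4891024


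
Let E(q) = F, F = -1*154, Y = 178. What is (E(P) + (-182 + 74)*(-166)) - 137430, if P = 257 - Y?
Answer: -119656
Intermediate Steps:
P = 79 (P = 257 - 1*178 = 257 - 178 = 79)
F = -154
E(q) = -154
(E(P) + (-182 + 74)*(-166)) - 137430 = (-154 + (-182 + 74)*(-166)) - 137430 = (-154 - 108*(-166)) - 137430 = (-154 + 17928) - 137430 = 17774 - 137430 = -119656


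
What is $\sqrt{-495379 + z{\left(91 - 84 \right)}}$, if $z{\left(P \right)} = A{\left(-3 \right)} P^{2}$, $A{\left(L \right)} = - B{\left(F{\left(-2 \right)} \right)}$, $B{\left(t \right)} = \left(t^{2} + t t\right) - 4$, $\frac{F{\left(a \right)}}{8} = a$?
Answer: $i \sqrt{520271} \approx 721.3 i$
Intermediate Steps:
$F{\left(a \right)} = 8 a$
$B{\left(t \right)} = -4 + 2 t^{2}$ ($B{\left(t \right)} = \left(t^{2} + t^{2}\right) - 4 = 2 t^{2} - 4 = -4 + 2 t^{2}$)
$A{\left(L \right)} = -508$ ($A{\left(L \right)} = - (-4 + 2 \left(8 \left(-2\right)\right)^{2}) = - (-4 + 2 \left(-16\right)^{2}) = - (-4 + 2 \cdot 256) = - (-4 + 512) = \left(-1\right) 508 = -508$)
$z{\left(P \right)} = - 508 P^{2}$
$\sqrt{-495379 + z{\left(91 - 84 \right)}} = \sqrt{-495379 - 508 \left(91 - 84\right)^{2}} = \sqrt{-495379 - 508 \cdot 7^{2}} = \sqrt{-495379 - 24892} = \sqrt{-520271} = i \sqrt{520271}$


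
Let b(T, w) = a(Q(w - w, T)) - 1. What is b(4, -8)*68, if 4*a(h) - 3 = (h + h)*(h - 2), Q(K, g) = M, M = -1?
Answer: 85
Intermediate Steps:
Q(K, g) = -1
a(h) = 3/4 + h*(-2 + h)/2 (a(h) = 3/4 + ((h + h)*(h - 2))/4 = 3/4 + ((2*h)*(-2 + h))/4 = 3/4 + (2*h*(-2 + h))/4 = 3/4 + h*(-2 + h)/2)
b(T, w) = 5/4 (b(T, w) = (3/4 + (1/2)*(-1)**2 - 1*(-1)) - 1 = (3/4 + (1/2)*1 + 1) - 1 = (3/4 + 1/2 + 1) - 1 = 9/4 - 1 = 5/4)
b(4, -8)*68 = (5/4)*68 = 85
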